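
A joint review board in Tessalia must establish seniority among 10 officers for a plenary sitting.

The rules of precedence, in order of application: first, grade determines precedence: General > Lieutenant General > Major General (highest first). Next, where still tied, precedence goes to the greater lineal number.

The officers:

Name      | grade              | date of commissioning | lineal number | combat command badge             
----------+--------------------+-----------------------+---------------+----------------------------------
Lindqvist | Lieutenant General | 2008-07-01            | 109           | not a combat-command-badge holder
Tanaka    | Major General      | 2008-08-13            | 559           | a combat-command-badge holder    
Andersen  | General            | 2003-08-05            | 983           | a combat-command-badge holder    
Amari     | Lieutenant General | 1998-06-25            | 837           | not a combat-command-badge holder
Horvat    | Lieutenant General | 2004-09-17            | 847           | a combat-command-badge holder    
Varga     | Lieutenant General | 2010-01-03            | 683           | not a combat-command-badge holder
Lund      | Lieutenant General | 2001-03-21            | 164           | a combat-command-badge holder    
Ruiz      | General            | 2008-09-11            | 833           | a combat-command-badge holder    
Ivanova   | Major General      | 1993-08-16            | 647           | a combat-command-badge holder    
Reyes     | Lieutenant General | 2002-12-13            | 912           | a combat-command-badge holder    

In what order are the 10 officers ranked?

By grade: Andersen and Ruiz (General); then Reyes, Horvat, Amari, Varga, Lund and Lindqvist (Lieutenant General); then Ivanova and Tanaka (Major General).
Among Andersen and Ruiz, by lineal number (higher first): Andersen (983) before Ruiz (833).
Among Reyes, Horvat, Amari, Varga, Lund and Lindqvist, by lineal number (higher first): Reyes (912) before Horvat (847) before Amari (837) before Varga (683) before Lund (164) before Lindqvist (109).
Among Ivanova and Tanaka, by lineal number (higher first): Ivanova (647) before Tanaka (559).
Full order: Andersen, Ruiz, Reyes, Horvat, Amari, Varga, Lund, Lindqvist, Ivanova, Tanaka.

Andersen, Ruiz, Reyes, Horvat, Amari, Varga, Lund, Lindqvist, Ivanova, Tanaka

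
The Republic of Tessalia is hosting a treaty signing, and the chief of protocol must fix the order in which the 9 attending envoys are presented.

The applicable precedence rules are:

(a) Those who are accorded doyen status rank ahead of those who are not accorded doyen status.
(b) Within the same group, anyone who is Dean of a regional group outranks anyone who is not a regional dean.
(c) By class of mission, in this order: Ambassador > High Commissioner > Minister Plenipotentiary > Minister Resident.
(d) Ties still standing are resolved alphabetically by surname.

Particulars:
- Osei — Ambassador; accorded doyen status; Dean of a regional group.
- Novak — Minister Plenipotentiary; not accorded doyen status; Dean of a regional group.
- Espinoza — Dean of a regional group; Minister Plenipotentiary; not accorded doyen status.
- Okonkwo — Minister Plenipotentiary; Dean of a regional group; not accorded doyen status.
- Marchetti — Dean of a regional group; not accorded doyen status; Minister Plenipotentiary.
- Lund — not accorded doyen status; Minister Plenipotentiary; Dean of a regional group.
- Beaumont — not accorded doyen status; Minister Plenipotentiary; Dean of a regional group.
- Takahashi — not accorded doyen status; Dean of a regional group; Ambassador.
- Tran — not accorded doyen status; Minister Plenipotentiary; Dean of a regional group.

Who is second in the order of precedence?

By the first rule: Osei (accorded doyen status); then Takahashi, Beaumont, Espinoza, Lund, Marchetti, Novak, Okonkwo and Tran (each not accorded doyen status).
Takahashi, Beaumont, Espinoza, Lund, Marchetti, Novak, Okonkwo and Tran are each Dean of a regional group, so the next rule applies.
Among Takahashi, Beaumont, Espinoza, Lund, Marchetti, Novak, Okonkwo and Tran, by class of mission: Takahashi (Ambassador) before Beaumont, Espinoza, Lund, Marchetti, Novak, Okonkwo and Tran (Minister Plenipotentiary).
Among Beaumont, Espinoza, Lund, Marchetti, Novak, Okonkwo and Tran, alphabetically by surname: Beaumont before Espinoza before Lund before Marchetti before Novak before Okonkwo before Tran.
Order: Osei, Takahashi, Beaumont, Espinoza, Lund, Marchetti, Novak, Okonkwo, Tran.

Takahashi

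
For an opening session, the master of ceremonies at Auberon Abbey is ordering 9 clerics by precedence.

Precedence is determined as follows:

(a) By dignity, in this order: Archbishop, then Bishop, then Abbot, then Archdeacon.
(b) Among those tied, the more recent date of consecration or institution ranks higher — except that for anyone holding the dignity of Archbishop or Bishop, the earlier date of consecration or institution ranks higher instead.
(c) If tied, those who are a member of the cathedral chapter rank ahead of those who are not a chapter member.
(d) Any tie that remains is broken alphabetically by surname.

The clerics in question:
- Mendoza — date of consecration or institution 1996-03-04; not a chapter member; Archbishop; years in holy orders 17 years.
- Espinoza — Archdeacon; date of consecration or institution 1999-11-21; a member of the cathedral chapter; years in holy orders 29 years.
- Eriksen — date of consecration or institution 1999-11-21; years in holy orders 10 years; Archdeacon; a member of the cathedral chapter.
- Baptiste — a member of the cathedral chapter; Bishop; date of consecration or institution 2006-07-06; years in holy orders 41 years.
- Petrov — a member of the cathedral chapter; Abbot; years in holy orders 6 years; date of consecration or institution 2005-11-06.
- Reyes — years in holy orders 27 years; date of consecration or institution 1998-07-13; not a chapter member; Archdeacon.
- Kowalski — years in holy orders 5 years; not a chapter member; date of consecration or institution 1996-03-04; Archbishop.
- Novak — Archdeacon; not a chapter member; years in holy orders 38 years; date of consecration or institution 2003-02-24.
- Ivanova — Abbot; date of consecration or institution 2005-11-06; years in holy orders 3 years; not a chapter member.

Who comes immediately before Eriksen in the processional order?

By dignity: Kowalski and Mendoza (Archbishop); then Baptiste (Bishop); then Petrov and Ivanova (Abbot); then Novak, Eriksen, Espinoza and Reyes (Archdeacon).
Kowalski and Mendoza both have date of consecration or institution 1996-03-04, so the next rule applies.
Kowalski and Mendoza are each not a chapter member, so the next rule applies.
Among Kowalski and Mendoza, alphabetically by surname: Kowalski before Mendoza.
Petrov and Ivanova both have date of consecration or institution 2005-11-06, so the next rule applies.
Among Petrov and Ivanova, a member of the cathedral chapter before not a chapter member: Petrov (a member of the cathedral chapter) before Ivanova (not a chapter member).
Among Novak, Eriksen, Espinoza and Reyes, by date of consecration or institution (later first): Novak (2003-02-24) before Eriksen and Espinoza (1999-11-21) before Reyes (1998-07-13).
Eriksen and Espinoza are each a member of the cathedral chapter, so the next rule applies.
Among Eriksen and Espinoza, alphabetically by surname: Eriksen before Espinoza.
Order: Kowalski, Mendoza, Baptiste, Petrov, Ivanova, Novak, Eriksen, Espinoza, Reyes.

Novak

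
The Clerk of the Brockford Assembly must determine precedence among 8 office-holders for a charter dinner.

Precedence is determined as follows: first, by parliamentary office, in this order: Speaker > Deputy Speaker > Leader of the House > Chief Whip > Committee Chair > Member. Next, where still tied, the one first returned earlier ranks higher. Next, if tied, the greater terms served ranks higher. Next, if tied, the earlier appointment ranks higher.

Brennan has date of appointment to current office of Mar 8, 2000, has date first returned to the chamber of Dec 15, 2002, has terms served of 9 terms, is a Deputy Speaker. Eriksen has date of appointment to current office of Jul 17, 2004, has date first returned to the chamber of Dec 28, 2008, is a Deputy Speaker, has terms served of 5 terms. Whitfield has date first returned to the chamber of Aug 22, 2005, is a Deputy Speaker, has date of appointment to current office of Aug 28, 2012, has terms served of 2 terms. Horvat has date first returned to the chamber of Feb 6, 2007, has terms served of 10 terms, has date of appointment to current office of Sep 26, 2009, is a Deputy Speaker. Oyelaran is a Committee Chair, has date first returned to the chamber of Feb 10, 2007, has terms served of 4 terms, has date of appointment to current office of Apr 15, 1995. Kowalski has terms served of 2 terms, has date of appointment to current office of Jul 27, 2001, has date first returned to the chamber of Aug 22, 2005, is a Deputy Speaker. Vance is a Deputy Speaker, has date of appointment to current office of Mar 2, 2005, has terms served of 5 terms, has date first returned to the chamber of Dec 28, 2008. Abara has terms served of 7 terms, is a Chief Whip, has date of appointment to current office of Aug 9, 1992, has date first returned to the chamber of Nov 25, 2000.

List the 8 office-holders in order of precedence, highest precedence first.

Brennan, Kowalski, Whitfield, Horvat, Eriksen, Vance, Abara, Oyelaran

By parliamentary office: Brennan, Kowalski, Whitfield, Horvat, Eriksen and Vance (Deputy Speaker); then Abara (Chief Whip); then Oyelaran (Committee Chair).
Among Brennan, Kowalski, Whitfield, Horvat, Eriksen and Vance, by date first returned to the chamber (earlier first): Brennan (Dec 15, 2002) before Kowalski and Whitfield (Aug 22, 2005) before Horvat (Feb 6, 2007) before Eriksen and Vance (Dec 28, 2008).
Kowalski and Whitfield both have terms served 2 terms, so the next rule applies.
Among Kowalski and Whitfield, by date of appointment to current office (earlier first): Kowalski (Jul 27, 2001) before Whitfield (Aug 28, 2012).
Eriksen and Vance both have terms served 5 terms, so the next rule applies.
Among Eriksen and Vance, by date of appointment to current office (earlier first): Eriksen (Jul 17, 2004) before Vance (Mar 2, 2005).
Full order: Brennan, Kowalski, Whitfield, Horvat, Eriksen, Vance, Abara, Oyelaran.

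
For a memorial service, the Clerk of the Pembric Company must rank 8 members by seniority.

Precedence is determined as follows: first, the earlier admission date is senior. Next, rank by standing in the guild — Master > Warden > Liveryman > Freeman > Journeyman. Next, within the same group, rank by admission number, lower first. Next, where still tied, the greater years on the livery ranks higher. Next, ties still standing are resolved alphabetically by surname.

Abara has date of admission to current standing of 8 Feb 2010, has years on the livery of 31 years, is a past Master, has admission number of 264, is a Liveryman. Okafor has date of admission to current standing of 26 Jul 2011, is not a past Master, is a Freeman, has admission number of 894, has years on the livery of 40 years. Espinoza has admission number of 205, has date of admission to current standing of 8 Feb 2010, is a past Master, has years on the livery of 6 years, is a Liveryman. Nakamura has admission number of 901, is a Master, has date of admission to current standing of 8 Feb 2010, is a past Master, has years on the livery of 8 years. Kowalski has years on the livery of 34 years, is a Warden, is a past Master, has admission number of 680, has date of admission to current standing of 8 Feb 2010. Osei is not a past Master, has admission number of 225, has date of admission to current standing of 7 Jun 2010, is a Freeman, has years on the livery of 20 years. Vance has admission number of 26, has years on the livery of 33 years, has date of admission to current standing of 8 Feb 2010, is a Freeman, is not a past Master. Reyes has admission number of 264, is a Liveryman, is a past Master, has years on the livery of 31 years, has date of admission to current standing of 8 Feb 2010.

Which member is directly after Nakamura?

Kowalski

By date of admission to current standing (earlier first): Nakamura, Kowalski, Espinoza, Abara, Reyes and Vance (each 8 Feb 2010); then Osei (7 Jun 2010); then Okafor (26 Jul 2011).
Among Nakamura, Kowalski, Espinoza, Abara, Reyes and Vance, by standing in the guild: Nakamura (Master) before Kowalski (Warden) before Espinoza, Abara and Reyes (Liveryman) before Vance (Freeman).
Among Espinoza, Abara and Reyes, by admission number (lower first): Espinoza (205) before Abara and Reyes (264).
Abara and Reyes both have years on the livery 31 years, so the next rule applies.
Among Abara and Reyes, alphabetically by surname: Abara before Reyes.
Order: Nakamura, Kowalski, Espinoza, Abara, Reyes, Vance, Osei, Okafor.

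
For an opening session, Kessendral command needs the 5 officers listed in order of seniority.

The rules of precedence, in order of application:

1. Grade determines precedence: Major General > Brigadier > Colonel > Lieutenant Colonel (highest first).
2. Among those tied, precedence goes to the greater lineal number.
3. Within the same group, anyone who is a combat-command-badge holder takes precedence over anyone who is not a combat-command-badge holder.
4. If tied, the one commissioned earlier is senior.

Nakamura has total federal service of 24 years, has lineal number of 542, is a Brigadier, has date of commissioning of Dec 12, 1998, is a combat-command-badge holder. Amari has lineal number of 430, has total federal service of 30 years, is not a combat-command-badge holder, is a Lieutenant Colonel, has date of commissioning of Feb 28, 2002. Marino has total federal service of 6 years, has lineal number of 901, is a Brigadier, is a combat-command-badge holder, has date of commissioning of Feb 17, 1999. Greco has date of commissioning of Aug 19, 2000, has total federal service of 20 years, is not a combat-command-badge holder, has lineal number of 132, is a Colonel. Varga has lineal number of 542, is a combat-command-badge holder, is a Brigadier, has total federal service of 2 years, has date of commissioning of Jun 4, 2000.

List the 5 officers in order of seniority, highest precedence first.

By grade: Marino, Nakamura and Varga (Brigadier); then Greco (Colonel); then Amari (Lieutenant Colonel).
Among Marino, Nakamura and Varga, by lineal number (higher first): Marino (901) before Nakamura and Varga (542).
Nakamura and Varga are each a combat-command-badge holder, so the next rule applies.
Among Nakamura and Varga, by date of commissioning (earlier first): Nakamura (Dec 12, 1998) before Varga (Jun 4, 2000).
Full order: Marino, Nakamura, Varga, Greco, Amari.

Marino, Nakamura, Varga, Greco, Amari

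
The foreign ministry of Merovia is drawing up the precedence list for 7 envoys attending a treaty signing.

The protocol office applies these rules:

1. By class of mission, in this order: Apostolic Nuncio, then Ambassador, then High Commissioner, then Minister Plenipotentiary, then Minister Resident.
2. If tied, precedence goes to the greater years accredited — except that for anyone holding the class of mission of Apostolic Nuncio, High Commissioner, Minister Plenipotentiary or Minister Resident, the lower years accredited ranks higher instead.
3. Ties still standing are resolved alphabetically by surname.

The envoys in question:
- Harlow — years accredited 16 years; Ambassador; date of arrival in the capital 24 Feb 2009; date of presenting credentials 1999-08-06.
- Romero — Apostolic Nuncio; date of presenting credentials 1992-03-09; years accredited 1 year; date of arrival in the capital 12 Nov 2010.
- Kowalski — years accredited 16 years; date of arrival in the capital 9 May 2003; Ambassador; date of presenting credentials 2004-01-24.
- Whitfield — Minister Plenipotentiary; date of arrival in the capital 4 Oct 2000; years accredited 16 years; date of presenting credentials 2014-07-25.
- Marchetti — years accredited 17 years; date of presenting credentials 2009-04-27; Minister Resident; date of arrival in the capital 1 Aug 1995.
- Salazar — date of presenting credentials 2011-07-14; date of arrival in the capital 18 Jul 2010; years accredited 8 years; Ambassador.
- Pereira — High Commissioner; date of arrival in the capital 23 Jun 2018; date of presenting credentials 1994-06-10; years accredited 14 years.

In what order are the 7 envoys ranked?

Romero, Harlow, Kowalski, Salazar, Pereira, Whitfield, Marchetti

By class of mission: Romero (Apostolic Nuncio); then Harlow, Kowalski and Salazar (Ambassador); then Pereira (High Commissioner); then Whitfield (Minister Plenipotentiary); then Marchetti (Minister Resident).
Among Harlow, Kowalski and Salazar, by years accredited (higher first): Harlow and Kowalski (16 years) before Salazar (8 years).
Among Harlow and Kowalski, alphabetically by surname: Harlow before Kowalski.
Full order: Romero, Harlow, Kowalski, Salazar, Pereira, Whitfield, Marchetti.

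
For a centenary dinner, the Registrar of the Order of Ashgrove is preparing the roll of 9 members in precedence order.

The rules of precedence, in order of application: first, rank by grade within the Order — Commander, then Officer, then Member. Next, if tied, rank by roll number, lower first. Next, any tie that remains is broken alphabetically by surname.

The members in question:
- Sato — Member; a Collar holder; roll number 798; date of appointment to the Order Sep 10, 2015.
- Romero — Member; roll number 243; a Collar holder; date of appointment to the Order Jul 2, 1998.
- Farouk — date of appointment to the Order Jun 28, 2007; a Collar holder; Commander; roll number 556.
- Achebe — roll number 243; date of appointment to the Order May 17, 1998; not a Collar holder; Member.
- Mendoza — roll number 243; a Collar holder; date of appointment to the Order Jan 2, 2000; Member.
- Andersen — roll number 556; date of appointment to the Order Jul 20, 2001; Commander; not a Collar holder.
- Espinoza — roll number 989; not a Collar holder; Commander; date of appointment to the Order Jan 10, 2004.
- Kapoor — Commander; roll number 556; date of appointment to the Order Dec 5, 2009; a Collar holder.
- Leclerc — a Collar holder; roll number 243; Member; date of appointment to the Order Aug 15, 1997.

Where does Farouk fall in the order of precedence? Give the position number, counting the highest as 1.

2

By grade within the Order: Andersen, Farouk, Kapoor and Espinoza (Commander); then Achebe, Leclerc, Mendoza, Romero and Sato (Member).
Among Andersen, Farouk, Kapoor and Espinoza, by roll number (lower first): Andersen, Farouk and Kapoor (556) before Espinoza (989).
Among Andersen, Farouk and Kapoor, alphabetically by surname: Andersen before Farouk before Kapoor.
Among Achebe, Leclerc, Mendoza, Romero and Sato, by roll number (lower first): Achebe, Leclerc, Mendoza and Romero (243) before Sato (798).
Among Achebe, Leclerc, Mendoza and Romero, alphabetically by surname: Achebe before Leclerc before Mendoza before Romero.
Order: Andersen, Farouk, Kapoor, Espinoza, Achebe, Leclerc, Mendoza, Romero, Sato. So position 2.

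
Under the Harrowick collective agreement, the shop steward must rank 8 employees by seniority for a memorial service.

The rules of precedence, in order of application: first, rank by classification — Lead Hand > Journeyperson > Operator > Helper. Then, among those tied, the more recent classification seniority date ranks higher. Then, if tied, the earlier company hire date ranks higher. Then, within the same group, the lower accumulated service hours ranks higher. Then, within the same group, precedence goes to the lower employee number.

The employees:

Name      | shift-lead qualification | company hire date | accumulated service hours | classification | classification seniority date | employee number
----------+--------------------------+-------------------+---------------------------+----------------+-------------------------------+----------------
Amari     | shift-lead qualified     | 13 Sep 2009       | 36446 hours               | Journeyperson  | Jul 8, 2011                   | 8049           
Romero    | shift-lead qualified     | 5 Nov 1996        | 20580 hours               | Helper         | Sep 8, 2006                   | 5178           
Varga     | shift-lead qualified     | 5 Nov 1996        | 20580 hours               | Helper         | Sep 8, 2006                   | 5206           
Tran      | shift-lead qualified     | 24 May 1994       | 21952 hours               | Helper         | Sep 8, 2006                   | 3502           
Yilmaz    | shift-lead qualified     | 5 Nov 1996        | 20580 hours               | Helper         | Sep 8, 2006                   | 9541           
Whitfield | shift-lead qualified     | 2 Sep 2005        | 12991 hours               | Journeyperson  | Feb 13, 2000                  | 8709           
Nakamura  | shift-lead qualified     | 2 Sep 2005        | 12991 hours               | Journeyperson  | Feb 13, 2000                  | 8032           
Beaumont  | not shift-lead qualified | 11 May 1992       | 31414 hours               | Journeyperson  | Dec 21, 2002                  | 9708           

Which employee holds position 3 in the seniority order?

Nakamura

By classification: Amari, Beaumont, Nakamura and Whitfield (Journeyperson); then Tran, Romero, Varga and Yilmaz (Helper).
Among Amari, Beaumont, Nakamura and Whitfield, by classification seniority date (later first): Amari (Jul 8, 2011) before Beaumont (Dec 21, 2002) before Nakamura and Whitfield (Feb 13, 2000).
Nakamura and Whitfield both have company hire date 2 Sep 2005, so the next rule applies.
Nakamura and Whitfield both have accumulated service hours 12991 hours, so the next rule applies.
Among Nakamura and Whitfield, by employee number (lower first): Nakamura (8032) before Whitfield (8709).
Tran, Romero, Varga and Yilmaz all have classification seniority date Sep 8, 2006, so the next rule applies.
Among Tran, Romero, Varga and Yilmaz, by company hire date (earlier first): Tran (24 May 1994) before Romero, Varga and Yilmaz (5 Nov 1996).
Romero, Varga and Yilmaz all have accumulated service hours 20580 hours, so the next rule applies.
Among Romero, Varga and Yilmaz, by employee number (lower first): Romero (5178) before Varga (5206) before Yilmaz (9541).
Order: Amari, Beaumont, Nakamura, Whitfield, Tran, Romero, Varga, Yilmaz.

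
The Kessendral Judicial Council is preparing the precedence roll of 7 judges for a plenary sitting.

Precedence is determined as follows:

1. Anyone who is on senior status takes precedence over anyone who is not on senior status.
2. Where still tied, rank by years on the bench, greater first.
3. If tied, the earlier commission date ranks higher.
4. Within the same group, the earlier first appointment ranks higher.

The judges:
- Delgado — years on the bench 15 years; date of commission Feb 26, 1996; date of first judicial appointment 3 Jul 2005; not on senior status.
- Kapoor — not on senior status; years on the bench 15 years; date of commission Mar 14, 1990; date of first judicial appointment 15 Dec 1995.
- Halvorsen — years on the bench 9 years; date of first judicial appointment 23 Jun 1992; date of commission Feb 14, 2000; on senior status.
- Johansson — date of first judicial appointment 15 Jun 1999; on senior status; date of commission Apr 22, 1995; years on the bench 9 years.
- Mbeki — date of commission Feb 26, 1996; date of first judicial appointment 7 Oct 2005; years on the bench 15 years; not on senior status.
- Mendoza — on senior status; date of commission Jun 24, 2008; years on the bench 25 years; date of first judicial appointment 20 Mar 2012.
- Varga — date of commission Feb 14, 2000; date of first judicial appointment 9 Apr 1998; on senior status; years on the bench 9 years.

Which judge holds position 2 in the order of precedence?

Johansson

By the first rule: Mendoza, Johansson, Halvorsen and Varga (each on senior status); then Kapoor, Delgado and Mbeki (each not on senior status).
Among Mendoza, Johansson, Halvorsen and Varga, by years on the bench (higher first): Mendoza (25 years) before Johansson, Halvorsen and Varga (9 years).
Among Johansson, Halvorsen and Varga, by date of commission (earlier first): Johansson (Apr 22, 1995) before Halvorsen and Varga (Feb 14, 2000).
Among Halvorsen and Varga, by date of first judicial appointment (earlier first): Halvorsen (23 Jun 1992) before Varga (9 Apr 1998).
Kapoor, Delgado and Mbeki all have years on the bench 15 years, so the next rule applies.
Among Kapoor, Delgado and Mbeki, by date of commission (earlier first): Kapoor (Mar 14, 1990) before Delgado and Mbeki (Feb 26, 1996).
Among Delgado and Mbeki, by date of first judicial appointment (earlier first): Delgado (3 Jul 2005) before Mbeki (7 Oct 2005).
Order: Mendoza, Johansson, Halvorsen, Varga, Kapoor, Delgado, Mbeki.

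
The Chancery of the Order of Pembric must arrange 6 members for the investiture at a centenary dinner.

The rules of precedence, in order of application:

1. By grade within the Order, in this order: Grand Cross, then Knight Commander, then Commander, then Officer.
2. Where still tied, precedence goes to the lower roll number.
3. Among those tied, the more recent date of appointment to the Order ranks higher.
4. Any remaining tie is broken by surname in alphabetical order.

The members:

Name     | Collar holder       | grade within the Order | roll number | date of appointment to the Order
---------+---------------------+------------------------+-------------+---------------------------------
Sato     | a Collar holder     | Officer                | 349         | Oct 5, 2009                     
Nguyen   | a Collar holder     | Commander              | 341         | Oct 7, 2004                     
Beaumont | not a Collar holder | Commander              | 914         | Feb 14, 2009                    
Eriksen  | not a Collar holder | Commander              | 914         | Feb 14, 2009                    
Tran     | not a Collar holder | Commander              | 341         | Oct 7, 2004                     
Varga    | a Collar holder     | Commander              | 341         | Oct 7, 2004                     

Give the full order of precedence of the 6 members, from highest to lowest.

By grade within the Order: Nguyen, Tran, Varga, Beaumont and Eriksen (Commander); then Sato (Officer).
Among Nguyen, Tran, Varga, Beaumont and Eriksen, by roll number (lower first): Nguyen, Tran and Varga (341) before Beaumont and Eriksen (914).
Nguyen, Tran and Varga all have date of appointment to the Order Oct 7, 2004, so the next rule applies.
Among Nguyen, Tran and Varga, alphabetically by surname: Nguyen before Tran before Varga.
Beaumont and Eriksen both have date of appointment to the Order Feb 14, 2009, so the next rule applies.
Among Beaumont and Eriksen, alphabetically by surname: Beaumont before Eriksen.
Full order: Nguyen, Tran, Varga, Beaumont, Eriksen, Sato.

Nguyen, Tran, Varga, Beaumont, Eriksen, Sato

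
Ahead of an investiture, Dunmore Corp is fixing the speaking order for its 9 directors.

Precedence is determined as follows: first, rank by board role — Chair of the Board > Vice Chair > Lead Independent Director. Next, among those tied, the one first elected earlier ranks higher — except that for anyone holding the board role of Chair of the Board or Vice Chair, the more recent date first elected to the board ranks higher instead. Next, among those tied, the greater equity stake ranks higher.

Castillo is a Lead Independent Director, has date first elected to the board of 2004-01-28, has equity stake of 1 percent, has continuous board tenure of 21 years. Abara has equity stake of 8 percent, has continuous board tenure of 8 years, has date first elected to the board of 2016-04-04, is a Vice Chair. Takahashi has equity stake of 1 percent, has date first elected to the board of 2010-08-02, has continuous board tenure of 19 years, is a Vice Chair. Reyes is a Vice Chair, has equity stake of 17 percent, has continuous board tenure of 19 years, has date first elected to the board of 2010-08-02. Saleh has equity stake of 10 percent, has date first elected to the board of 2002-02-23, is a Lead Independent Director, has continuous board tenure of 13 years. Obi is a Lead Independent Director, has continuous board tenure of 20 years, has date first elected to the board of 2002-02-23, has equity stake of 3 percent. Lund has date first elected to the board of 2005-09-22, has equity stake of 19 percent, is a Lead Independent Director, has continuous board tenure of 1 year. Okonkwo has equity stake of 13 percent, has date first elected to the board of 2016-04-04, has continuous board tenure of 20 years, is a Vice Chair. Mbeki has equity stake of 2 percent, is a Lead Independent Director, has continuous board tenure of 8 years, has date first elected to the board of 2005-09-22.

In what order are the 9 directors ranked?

Okonkwo, Abara, Reyes, Takahashi, Saleh, Obi, Castillo, Lund, Mbeki

By board role: Okonkwo, Abara, Reyes and Takahashi (Vice Chair); then Saleh, Obi, Castillo, Lund and Mbeki (Lead Independent Director).
Among Okonkwo, Abara, Reyes and Takahashi, by date first elected to the board (later first) (reversed rule for this group): Okonkwo and Abara (2016-04-04) before Reyes and Takahashi (2010-08-02).
Among Okonkwo and Abara, by equity stake (higher first): Okonkwo (13 percent) before Abara (8 percent).
Among Reyes and Takahashi, by equity stake (higher first): Reyes (17 percent) before Takahashi (1 percent).
Among Saleh, Obi, Castillo, Lund and Mbeki, by date first elected to the board (earlier first): Saleh and Obi (2002-02-23) before Castillo (2004-01-28) before Lund and Mbeki (2005-09-22).
Among Saleh and Obi, by equity stake (higher first): Saleh (10 percent) before Obi (3 percent).
Among Lund and Mbeki, by equity stake (higher first): Lund (19 percent) before Mbeki (2 percent).
Full order: Okonkwo, Abara, Reyes, Takahashi, Saleh, Obi, Castillo, Lund, Mbeki.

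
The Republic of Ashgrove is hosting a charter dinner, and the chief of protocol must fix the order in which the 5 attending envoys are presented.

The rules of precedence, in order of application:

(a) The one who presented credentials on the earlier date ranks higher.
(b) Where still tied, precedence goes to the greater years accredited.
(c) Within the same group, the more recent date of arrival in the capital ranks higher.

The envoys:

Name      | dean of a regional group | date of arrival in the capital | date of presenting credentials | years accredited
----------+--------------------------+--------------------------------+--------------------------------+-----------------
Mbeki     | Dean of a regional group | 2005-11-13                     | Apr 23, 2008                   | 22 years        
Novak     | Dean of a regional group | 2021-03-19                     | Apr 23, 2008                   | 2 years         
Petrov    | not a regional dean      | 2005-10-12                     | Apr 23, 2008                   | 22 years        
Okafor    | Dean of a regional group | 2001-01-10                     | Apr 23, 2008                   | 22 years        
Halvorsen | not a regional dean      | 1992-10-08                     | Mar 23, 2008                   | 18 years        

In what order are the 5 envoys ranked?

By date of presenting credentials (earlier first): Halvorsen (Mar 23, 2008); then Mbeki, Petrov, Okafor and Novak (each Apr 23, 2008).
Among Mbeki, Petrov, Okafor and Novak, by years accredited (higher first): Mbeki, Petrov and Okafor (22 years) before Novak (2 years).
Among Mbeki, Petrov and Okafor, by date of arrival in the capital (later first): Mbeki (2005-11-13) before Petrov (2005-10-12) before Okafor (2001-01-10).
Full order: Halvorsen, Mbeki, Petrov, Okafor, Novak.

Halvorsen, Mbeki, Petrov, Okafor, Novak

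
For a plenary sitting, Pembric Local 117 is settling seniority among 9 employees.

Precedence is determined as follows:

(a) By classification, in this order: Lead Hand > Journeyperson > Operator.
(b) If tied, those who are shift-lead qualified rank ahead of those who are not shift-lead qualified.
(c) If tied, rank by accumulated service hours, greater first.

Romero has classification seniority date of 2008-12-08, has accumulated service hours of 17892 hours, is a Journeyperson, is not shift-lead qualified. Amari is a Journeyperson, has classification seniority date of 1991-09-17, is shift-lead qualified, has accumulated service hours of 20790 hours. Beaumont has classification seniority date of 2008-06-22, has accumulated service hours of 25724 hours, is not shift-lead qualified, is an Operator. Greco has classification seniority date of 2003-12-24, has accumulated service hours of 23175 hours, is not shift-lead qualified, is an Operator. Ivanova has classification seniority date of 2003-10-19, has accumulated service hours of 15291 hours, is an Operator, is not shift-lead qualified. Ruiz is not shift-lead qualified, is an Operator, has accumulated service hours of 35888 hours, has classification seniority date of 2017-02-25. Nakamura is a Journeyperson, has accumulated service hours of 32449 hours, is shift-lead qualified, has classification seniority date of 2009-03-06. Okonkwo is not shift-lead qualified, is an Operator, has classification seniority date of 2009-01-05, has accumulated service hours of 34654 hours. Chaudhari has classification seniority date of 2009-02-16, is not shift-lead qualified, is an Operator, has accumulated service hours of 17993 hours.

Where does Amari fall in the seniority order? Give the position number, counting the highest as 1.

By classification: Nakamura, Amari and Romero (Journeyperson); then Ruiz, Okonkwo, Beaumont, Greco, Chaudhari and Ivanova (Operator).
Among Nakamura, Amari and Romero, shift-lead qualified before not shift-lead qualified: Nakamura and Amari (shift-lead qualified) before Romero (not shift-lead qualified).
Among Nakamura and Amari, by accumulated service hours (higher first): Nakamura (32449 hours) before Amari (20790 hours).
Ruiz, Okonkwo, Beaumont, Greco, Chaudhari and Ivanova are each not shift-lead qualified, so the next rule applies.
Among Ruiz, Okonkwo, Beaumont, Greco, Chaudhari and Ivanova, by accumulated service hours (higher first): Ruiz (35888 hours) before Okonkwo (34654 hours) before Beaumont (25724 hours) before Greco (23175 hours) before Chaudhari (17993 hours) before Ivanova (15291 hours).
Order: Nakamura, Amari, Romero, Ruiz, Okonkwo, Beaumont, Greco, Chaudhari, Ivanova. So position 2.

2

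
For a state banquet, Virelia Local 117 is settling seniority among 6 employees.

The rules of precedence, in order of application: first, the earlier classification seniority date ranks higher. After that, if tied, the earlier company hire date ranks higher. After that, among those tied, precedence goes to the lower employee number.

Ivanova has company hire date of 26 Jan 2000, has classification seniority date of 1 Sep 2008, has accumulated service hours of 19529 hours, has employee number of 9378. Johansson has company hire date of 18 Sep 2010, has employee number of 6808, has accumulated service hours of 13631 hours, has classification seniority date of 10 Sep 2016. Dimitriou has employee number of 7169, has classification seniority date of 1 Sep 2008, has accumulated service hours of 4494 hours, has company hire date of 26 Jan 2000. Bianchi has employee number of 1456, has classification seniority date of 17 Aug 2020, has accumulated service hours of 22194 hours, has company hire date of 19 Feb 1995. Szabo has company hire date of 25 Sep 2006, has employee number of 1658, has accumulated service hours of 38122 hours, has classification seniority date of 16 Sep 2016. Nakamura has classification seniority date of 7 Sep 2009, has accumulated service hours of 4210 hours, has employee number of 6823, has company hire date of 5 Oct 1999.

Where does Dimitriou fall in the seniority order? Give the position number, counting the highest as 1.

By classification seniority date (earlier first): Dimitriou and Ivanova (both 1 Sep 2008); then Nakamura (7 Sep 2009); then Johansson (10 Sep 2016); then Szabo (16 Sep 2016); then Bianchi (17 Aug 2020).
Dimitriou and Ivanova both have company hire date 26 Jan 2000, so the next rule applies.
Among Dimitriou and Ivanova, by employee number (lower first): Dimitriou (7169) before Ivanova (9378).
Order: Dimitriou, Ivanova, Nakamura, Johansson, Szabo, Bianchi. So position 1.

1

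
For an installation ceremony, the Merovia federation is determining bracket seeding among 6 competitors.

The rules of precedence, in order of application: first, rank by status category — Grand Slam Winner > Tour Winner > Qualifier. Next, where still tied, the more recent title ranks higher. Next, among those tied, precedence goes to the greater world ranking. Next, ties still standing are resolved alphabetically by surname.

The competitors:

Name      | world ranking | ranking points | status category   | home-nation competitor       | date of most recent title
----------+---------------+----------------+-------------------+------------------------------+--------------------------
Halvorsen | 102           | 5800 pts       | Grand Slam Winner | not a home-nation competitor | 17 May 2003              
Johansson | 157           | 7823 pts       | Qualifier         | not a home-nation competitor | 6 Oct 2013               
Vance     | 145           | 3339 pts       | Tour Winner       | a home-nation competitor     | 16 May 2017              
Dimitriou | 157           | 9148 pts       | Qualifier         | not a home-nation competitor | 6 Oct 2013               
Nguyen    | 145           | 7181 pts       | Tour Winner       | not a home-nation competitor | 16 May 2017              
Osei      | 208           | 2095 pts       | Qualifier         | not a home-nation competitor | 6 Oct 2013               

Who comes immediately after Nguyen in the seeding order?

Vance

By status category: Halvorsen (Grand Slam Winner); then Nguyen and Vance (Tour Winner); then Osei, Dimitriou and Johansson (Qualifier).
Nguyen and Vance both have date of most recent title 16 May 2017, so the next rule applies.
Nguyen and Vance both have world ranking 145, so the next rule applies.
Among Nguyen and Vance, alphabetically by surname: Nguyen before Vance.
Osei, Dimitriou and Johansson all have date of most recent title 6 Oct 2013, so the next rule applies.
Among Osei, Dimitriou and Johansson, by world ranking (higher first): Osei (208) before Dimitriou and Johansson (157).
Among Dimitriou and Johansson, alphabetically by surname: Dimitriou before Johansson.
Order: Halvorsen, Nguyen, Vance, Osei, Dimitriou, Johansson.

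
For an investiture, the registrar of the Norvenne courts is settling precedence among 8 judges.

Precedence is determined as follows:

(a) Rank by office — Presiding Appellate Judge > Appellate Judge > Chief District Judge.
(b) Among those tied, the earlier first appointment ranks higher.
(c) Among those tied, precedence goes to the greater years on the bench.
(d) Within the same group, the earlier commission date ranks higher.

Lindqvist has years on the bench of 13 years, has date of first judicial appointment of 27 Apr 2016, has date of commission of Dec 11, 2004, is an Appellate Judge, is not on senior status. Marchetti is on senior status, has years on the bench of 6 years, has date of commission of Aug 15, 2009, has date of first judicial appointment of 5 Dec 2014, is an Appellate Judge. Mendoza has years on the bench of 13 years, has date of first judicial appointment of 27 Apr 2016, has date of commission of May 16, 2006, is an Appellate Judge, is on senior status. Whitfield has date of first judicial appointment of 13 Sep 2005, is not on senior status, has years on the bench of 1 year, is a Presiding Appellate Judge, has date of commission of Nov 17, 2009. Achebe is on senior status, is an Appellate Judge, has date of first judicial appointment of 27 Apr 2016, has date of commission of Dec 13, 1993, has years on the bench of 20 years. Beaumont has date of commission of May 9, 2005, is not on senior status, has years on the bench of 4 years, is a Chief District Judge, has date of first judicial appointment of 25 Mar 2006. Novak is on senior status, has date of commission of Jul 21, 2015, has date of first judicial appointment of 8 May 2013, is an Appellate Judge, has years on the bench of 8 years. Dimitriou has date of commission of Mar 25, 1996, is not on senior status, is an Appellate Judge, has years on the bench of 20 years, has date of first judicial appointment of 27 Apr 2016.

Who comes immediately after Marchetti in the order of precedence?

Achebe

By office: Whitfield (Presiding Appellate Judge); then Novak, Marchetti, Achebe, Dimitriou, Lindqvist and Mendoza (Appellate Judge); then Beaumont (Chief District Judge).
Among Novak, Marchetti, Achebe, Dimitriou, Lindqvist and Mendoza, by date of first judicial appointment (earlier first): Novak (8 May 2013) before Marchetti (5 Dec 2014) before Achebe, Dimitriou, Lindqvist and Mendoza (27 Apr 2016).
Among Achebe, Dimitriou, Lindqvist and Mendoza, by years on the bench (higher first): Achebe and Dimitriou (20 years) before Lindqvist and Mendoza (13 years).
Among Achebe and Dimitriou, by date of commission (earlier first): Achebe (Dec 13, 1993) before Dimitriou (Mar 25, 1996).
Among Lindqvist and Mendoza, by date of commission (earlier first): Lindqvist (Dec 11, 2004) before Mendoza (May 16, 2006).
Order: Whitfield, Novak, Marchetti, Achebe, Dimitriou, Lindqvist, Mendoza, Beaumont.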